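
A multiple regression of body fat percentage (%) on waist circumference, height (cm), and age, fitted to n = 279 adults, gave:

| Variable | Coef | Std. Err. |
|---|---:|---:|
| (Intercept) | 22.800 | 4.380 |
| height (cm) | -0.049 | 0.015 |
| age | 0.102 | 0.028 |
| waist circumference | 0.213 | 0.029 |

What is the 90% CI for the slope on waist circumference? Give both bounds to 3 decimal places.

Read off: b = 0.213, SE = 0.029 for waist circumference.
df = n − k − 1 = 279 − 3 − 1 = 275.
t* = t_{0.05, 275} = 1.650413.
Margin = t* × SE = 1.650413 × 0.029 = 0.04786.
CI: 0.213 ± 0.04786 → (0.165, 0.261).

(0.165, 0.261)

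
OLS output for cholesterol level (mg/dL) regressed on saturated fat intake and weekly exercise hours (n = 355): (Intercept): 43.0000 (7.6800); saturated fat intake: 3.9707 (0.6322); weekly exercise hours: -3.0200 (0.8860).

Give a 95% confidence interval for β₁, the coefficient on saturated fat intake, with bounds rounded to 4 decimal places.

Read off: b = 3.9707, SE = 0.6322 for saturated fat intake.
df = n − k − 1 = 355 − 2 − 1 = 352.
t* = t_{0.025, 352} = 1.966726.
Margin = t* × SE = 1.966726 × 0.6322 = 1.243364.
CI: 3.9707 ± 1.243364 → (2.7273, 5.2141).

(2.7273, 5.2141)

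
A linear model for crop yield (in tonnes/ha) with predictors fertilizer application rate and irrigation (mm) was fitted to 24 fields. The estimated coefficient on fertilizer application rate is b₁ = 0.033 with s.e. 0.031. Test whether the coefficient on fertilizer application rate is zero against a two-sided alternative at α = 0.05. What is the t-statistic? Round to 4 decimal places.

H₀: β₁ = 0 vs H₁: β₁ ≠ 0.
t = (b₁ − β₁⁰)/SE = 0.033 / 0.031 = 1.0645.
df = n − k − 1 = 24 − 2 − 1 = 21.
Two-sided p ≈ 0.2992, which is ≥ 0.05, so fail to reject H₀.
The data do not give significant evidence of an association between fertilizer application rate and crop yield, after adjusting for the other predictors.

t = 1.0645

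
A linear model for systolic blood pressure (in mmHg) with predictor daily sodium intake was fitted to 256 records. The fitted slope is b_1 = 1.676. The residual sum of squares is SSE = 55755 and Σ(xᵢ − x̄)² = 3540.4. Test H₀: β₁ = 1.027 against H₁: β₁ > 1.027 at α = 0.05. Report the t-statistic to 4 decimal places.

MSE = SSE/(n − 2) = 55755/254 = 219.508.
SE(b_1) = √(MSE/Sₓₓ) = √(219.508/3540.4) = 0.249.
t = (1.676 − 1.027) / 0.249 = 2.6064.
df = n − 2 = 254.
One-sided p ≈ 0.0048, which is < 0.05, so reject H₀.
There is evidence that the true slope on daily sodium intake exceeds 1.027 mmHg per unit.

t = 2.6064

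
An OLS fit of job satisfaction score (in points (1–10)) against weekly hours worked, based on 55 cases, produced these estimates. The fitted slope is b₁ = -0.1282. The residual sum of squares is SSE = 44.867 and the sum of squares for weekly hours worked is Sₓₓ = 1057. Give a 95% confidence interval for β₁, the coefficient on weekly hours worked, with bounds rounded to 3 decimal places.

MSE = SSE/(n − 2) = 44.867/53 = 0.846547.
SE(b₁) = √(MSE/Sₓₓ) = √(0.846547/1057) = 0.0283001.
df = n − 2 = 53.
t* = t_{0.025, 53} = 2.005746.
Margin = t* × SE = 2.005746 × 0.0283001 = 0.05676.
CI: -0.1282 ± 0.05676 → (-0.185, -0.071).
With 95% confidence, each one-unit increase in weekly hours worked is associated with a change of between -0.185 and -0.071 points (1–10) in job satisfaction score.

(-0.185, -0.071)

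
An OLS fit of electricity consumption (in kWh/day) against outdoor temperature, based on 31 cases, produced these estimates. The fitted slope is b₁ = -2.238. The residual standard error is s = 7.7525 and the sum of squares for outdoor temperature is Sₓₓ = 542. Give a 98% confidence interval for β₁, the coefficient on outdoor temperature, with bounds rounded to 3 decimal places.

(-3.058, -1.418)

SE(b₁) = s/√Sₓₓ = 7.7525/√542 = 0.332998.
df = n − 2 = 29.
t* = t_{0.01, 29} = 2.462021.
Margin = t* × SE = 2.462021 × 0.332998 = 0.81985.
CI: -2.238 ± 0.81985 → (-3.058, -1.418).
With 98% confidence, each one-unit increase in outdoor temperature is associated with a change of between -3.058 and -1.418 kWh/day in electricity consumption.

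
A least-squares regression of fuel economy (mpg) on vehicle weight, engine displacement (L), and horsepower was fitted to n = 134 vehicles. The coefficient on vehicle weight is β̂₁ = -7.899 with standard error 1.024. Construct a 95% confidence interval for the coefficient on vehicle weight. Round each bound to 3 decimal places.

df = n − k − 1 = 134 − 3 − 1 = 130.
t* = t_{0.025, 130} = 1.97838.
Margin = t* × SE = 1.97838 × 1.024 = 2.02586.
CI: -7.899 ± 2.02586 → (-9.925, -5.873).
With 95% confidence, each one-unit increase in vehicle weight is associated with a change of between -9.925 and -5.873 mpg in fuel economy, holding the other predictors fixed.

(-9.925, -5.873)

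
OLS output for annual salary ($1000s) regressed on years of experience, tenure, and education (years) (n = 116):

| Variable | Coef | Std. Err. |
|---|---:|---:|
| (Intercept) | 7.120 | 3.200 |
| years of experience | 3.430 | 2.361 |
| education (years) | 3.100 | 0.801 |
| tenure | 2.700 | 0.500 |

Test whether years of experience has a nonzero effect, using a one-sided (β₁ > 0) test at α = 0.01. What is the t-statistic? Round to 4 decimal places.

t = 1.4528

Read off: b = 3.430, SE = 2.361 for years of experience.
H₀: β₁ = 0 vs H₁: β₁ > 0.
t = 3.430 / 2.361 = 1.4528.
df = n − k − 1 = 116 − 3 − 1 = 112.
One-sided p ≈ 0.0745, which is ≥ 0.01, so fail to reject H₀.
The data do not give significant evidence that the true slope on years of experience is positive, holding the other predictors fixed.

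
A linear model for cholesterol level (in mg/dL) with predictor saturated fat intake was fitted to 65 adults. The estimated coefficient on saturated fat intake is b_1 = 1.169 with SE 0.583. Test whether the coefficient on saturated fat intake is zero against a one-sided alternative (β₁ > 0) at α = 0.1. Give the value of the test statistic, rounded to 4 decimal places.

t = 2.0051

H₀: β₁ = 0 vs H₁: β₁ > 0.
t = (b_1 − β₁⁰)/SE = 1.169 / 0.583 = 2.0051.
df = n − 2 = 65 − 2 = 63.
One-sided p ≈ 0.0246, which is < 0.1, so reject H₀.
There is evidence that the true slope on saturated fat intake is positive.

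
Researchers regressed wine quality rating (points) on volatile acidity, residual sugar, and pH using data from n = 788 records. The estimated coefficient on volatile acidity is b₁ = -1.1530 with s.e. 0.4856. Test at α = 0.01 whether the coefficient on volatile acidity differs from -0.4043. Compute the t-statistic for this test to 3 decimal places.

t = -1.542

H₀: β₁ = -0.4043 vs H₁: β₁ ≠ -0.4043.
t = (b₁ − β₁⁰)/SE = (-1.1530 − (-0.4043)) / 0.4856 = -1.542.
df = n − k − 1 = 788 − 3 − 1 = 784.
Two-sided p ≈ 0.1235, which is ≥ 0.01, so fail to reject H₀.
The data are consistent with a true slope of -0.4043 points per unit of volatile acidity, holding the other predictors fixed.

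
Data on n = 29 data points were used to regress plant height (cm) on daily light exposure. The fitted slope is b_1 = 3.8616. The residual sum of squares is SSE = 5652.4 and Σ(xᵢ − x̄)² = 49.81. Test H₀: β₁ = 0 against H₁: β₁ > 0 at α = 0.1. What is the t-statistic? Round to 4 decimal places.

MSE = SSE/(n − 2) = 5652.4/27 = 209.348.
SE(b_1) = √(MSE/Sₓₓ) = √(209.348/49.81) = 2.05011.
t = 3.8616 / 2.05011 = 1.8836.
df = n − 2 = 27.
One-sided p ≈ 0.0352, which is < 0.1, so reject H₀.
There is evidence that the true slope on daily light exposure is positive.

t = 1.8836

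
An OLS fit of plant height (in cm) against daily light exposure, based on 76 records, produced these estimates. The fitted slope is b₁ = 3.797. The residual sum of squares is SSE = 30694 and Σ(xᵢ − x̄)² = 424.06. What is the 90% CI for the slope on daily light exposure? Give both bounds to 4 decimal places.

MSE = SSE/(n − 2) = 30694/74 = 414.784.
SE(b₁) = √(MSE/Sₓₓ) = √(414.784/424.06) = 0.989002.
df = n − 2 = 74.
t* = t_{0.05, 74} = 1.665707.
Margin = t* × SE = 1.665707 × 0.989002 = 1.647388.
CI: 3.797 ± 1.647388 → (2.1496, 5.4444).
With 90% confidence, each one-unit increase in daily light exposure is associated with a change of between 2.1496 and 5.4444 cm in plant height.

(2.1496, 5.4444)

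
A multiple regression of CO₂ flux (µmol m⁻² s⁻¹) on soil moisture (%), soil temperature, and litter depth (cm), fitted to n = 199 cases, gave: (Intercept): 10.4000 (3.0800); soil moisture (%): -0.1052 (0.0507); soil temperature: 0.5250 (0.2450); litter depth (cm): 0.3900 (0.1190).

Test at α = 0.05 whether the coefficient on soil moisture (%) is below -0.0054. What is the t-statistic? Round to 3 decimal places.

Read off: b = -0.1052, SE = 0.0507 for soil moisture (%).
H₀: β₁ = -0.0054 vs H₁: β₁ < -0.0054.
t = (-0.1052 − (-0.0054)) / 0.0507 = -1.968.
df = n − k − 1 = 199 − 3 − 1 = 195.
One-sided p ≈ 0.0252, which is < 0.05, so reject H₀.
There is evidence that the true slope on soil moisture (%) is below -0.0054 µmol m⁻² s⁻¹ per unit, holding the other predictors fixed.

t = -1.968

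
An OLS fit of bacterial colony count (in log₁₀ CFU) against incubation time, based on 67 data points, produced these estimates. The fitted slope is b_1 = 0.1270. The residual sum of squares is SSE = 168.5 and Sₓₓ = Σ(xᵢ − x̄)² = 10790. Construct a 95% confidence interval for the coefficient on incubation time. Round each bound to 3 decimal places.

MSE = SSE/(n − 2) = 168.5/65 = 2.59231.
SE(b_1) = √(MSE/Sₓₓ) = √(2.59231/10790) = 0.0155.
df = n − 2 = 65.
t* = t_{0.025, 65} = 1.997138.
Margin = t* × SE = 1.997138 × 0.0155 = 0.03096.
CI: 0.1270 ± 0.03096 → (0.096, 0.158).
With 95% confidence, each one-unit increase in incubation time is associated with a change of between 0.096 and 0.158 log₁₀ CFU in bacterial colony count.

(0.096, 0.158)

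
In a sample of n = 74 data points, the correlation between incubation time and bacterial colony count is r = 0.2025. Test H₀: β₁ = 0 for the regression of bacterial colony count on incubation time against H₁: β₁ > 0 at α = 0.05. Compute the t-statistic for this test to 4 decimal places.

t = r·√(n − 2)/√(1 − r²) = 0.2025·√72/√0.958994 = 1.7546.
df = n − 2 = 72.
One-sided p ≈ 0.0418, which is < 0.05, so reject H₀.
There is evidence of a linear association between incubation time and bacterial colony count.

t = 1.7546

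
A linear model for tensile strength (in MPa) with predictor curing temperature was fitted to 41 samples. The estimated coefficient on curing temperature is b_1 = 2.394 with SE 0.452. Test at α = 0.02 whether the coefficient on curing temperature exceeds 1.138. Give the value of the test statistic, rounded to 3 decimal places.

H₀: β₁ = 1.138 vs H₁: β₁ > 1.138.
t = (b_1 − β₁⁰)/SE = (2.394 − 1.138) / 0.452 = 2.779.
df = n − 2 = 41 − 2 = 39.
One-sided p ≈ 0.0042, which is < 0.02, so reject H₀.
There is evidence that the true slope on curing temperature exceeds 1.138 MPa per unit.

t = 2.779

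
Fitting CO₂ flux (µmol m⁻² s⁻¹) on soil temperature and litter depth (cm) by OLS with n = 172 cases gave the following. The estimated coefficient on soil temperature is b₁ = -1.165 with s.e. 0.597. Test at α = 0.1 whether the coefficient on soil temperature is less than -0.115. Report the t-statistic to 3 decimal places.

H₀: β₁ = -0.115 vs H₁: β₁ < -0.115.
t = (b₁ − β₁⁰)/SE = (-1.165 − (-0.115)) / 0.597 = -1.759.
df = n − k − 1 = 172 − 2 − 1 = 169.
One-sided p ≈ 0.0402, which is < 0.1, so reject H₀.
There is evidence that the true slope on soil temperature is below -0.115 µmol m⁻² s⁻¹ per unit, holding the other predictors fixed.

t = -1.759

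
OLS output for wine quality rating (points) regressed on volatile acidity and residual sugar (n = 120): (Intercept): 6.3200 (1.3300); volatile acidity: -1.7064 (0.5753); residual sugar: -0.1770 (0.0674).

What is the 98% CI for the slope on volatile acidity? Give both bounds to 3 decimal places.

(-3.063, -0.349)

Read off: b = -1.7064, SE = 0.5753 for volatile acidity.
df = n − k − 1 = 120 − 2 − 1 = 117.
t* = t_{0.01, 117} = 2.358642.
Margin = t* × SE = 2.358642 × 0.5753 = 1.35693.
CI: -1.7064 ± 1.35693 → (-3.063, -0.349).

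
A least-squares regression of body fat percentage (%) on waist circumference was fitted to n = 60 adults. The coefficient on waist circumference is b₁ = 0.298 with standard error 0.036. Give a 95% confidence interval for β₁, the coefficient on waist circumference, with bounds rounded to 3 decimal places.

(0.226, 0.370)

df = n − 2 = 60 − 2 = 58.
t* = t_{0.025, 58} = 2.001717.
Margin = t* × SE = 2.001717 × 0.036 = 0.07206.
CI: 0.298 ± 0.07206 → (0.226, 0.370).
With 95% confidence, each one-unit increase in waist circumference is associated with a change of between 0.226 and 0.370 % in body fat percentage.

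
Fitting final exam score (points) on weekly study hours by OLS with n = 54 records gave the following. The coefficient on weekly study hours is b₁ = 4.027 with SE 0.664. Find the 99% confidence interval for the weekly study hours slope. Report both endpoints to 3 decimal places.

df = n − 2 = 54 − 2 = 52.
t* = t_{0.005, 52} = 2.673734.
Margin = t* × SE = 2.673734 × 0.664 = 1.77536.
CI: 4.027 ± 1.77536 → (2.252, 5.802).
With 99% confidence, each one-unit increase in weekly study hours is associated with a change of between 2.252 and 5.802 points in final exam score.

(2.252, 5.802)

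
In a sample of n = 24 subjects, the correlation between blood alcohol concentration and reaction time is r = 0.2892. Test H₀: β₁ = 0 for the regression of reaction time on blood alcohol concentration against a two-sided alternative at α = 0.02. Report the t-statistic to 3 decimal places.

t = r·√(n − 2)/√(1 − r²) = 0.2892·√22/√0.916363 = 1.417.
df = n − 2 = 22.
Two-sided p ≈ 0.1705, which is ≥ 0.02, so fail to reject H₀.
The data do not give significant evidence of a linear association between blood alcohol concentration and reaction time.

t = 1.417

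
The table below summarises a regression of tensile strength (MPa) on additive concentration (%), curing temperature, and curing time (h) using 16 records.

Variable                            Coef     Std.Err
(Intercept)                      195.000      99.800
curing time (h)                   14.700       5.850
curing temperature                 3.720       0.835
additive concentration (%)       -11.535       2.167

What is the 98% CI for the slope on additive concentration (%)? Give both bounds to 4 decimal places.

Read off: b = -11.535, SE = 2.167 for additive concentration (%).
df = n − k − 1 = 16 − 3 − 1 = 12.
t* = t_{0.01, 12} = 2.680998.
Margin = t* × SE = 2.680998 × 2.167 = 5.809723.
CI: -11.535 ± 5.809723 → (-17.3447, -5.7253).

(-17.3447, -5.7253)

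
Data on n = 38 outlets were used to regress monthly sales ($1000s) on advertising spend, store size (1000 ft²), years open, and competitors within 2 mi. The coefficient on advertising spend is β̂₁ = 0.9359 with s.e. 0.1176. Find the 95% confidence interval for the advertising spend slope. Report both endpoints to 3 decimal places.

(0.697, 1.175)

df = n − k − 1 = 38 − 4 − 1 = 33.
t* = t_{0.025, 33} = 2.034515.
Margin = t* × SE = 2.034515 × 0.1176 = 0.23926.
CI: 0.9359 ± 0.23926 → (0.697, 1.175).
With 95% confidence, each one-unit increase in advertising spend is associated with a change of between 0.697 and 1.175 $1000s in monthly sales, holding the other predictors fixed.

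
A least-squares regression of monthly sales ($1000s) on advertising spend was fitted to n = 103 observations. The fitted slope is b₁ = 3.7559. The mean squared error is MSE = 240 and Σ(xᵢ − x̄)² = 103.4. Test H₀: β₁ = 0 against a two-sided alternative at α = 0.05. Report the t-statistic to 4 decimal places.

t = 2.4653

SE(b₁) = √(MSE/Sₓₓ) = √(240/103.4) = 1.52351.
t = 3.7559 / 1.52351 = 2.4653.
df = n − 2 = 101.
Two-sided p ≈ 0.0154, which is < 0.05, so reject H₀.
There is evidence that advertising spend is associated with monthly sales.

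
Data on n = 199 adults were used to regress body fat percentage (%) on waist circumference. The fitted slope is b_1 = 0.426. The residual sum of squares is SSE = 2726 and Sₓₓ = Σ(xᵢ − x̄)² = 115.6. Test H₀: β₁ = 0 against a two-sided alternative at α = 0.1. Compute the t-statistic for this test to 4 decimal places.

t = 1.2313

MSE = SSE/(n − 2) = 2726/197 = 13.8376.
SE(b_1) = √(MSE/Sₓₓ) = √(13.8376/115.6) = 0.34598.
t = 0.426 / 0.34598 = 1.2313.
df = n − 2 = 197.
Two-sided p ≈ 0.2197, which is ≥ 0.1, so fail to reject H₀.
The data do not give significant evidence of an association between waist circumference and body fat percentage.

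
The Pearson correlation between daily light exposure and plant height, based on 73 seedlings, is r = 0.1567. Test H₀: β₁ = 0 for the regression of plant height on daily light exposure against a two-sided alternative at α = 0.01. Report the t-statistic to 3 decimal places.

t = r·√(n − 2)/√(1 − r²) = 0.1567·√71/√0.975445 = 1.337.
df = n − 2 = 71.
Two-sided p ≈ 0.1855, which is ≥ 0.01, so fail to reject H₀.
The data do not give significant evidence of a linear association between daily light exposure and plant height.

t = 1.337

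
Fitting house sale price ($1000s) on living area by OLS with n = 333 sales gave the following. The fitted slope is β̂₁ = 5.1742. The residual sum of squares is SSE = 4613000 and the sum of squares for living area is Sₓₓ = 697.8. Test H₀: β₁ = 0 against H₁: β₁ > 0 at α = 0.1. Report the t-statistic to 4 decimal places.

MSE = SSE/(n − 2) = 4613000/331 = 13936.6.
SE(β̂₁) = √(MSE/Sₓₓ) = √(13936.6/697.8) = 4.46902.
t = 5.1742 / 4.46902 = 1.1578.
df = n − 2 = 331.
One-sided p ≈ 0.1239, which is ≥ 0.1, so fail to reject H₀.
The data do not give significant evidence that the true slope on living area is positive.

t = 1.1578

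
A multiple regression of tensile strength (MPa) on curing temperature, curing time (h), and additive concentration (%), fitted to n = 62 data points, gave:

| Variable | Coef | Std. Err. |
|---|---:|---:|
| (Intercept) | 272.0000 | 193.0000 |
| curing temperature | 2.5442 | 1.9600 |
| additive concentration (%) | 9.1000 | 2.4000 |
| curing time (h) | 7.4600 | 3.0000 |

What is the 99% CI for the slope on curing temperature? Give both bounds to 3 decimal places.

(-2.676, 7.764)

Read off: b = 2.5442, SE = 1.9600 for curing temperature.
df = n − k − 1 = 62 − 3 − 1 = 58.
t* = t_{0.005, 58} = 2.663287.
Margin = t* × SE = 2.663287 × 1.9600 = 5.22004.
CI: 2.5442 ± 5.22004 → (-2.676, 7.764).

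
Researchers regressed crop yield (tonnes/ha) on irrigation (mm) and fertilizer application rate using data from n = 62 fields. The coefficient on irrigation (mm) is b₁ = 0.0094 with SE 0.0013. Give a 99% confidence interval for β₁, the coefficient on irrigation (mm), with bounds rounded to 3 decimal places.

(0.006, 0.013)

df = n − k − 1 = 62 − 2 − 1 = 59.
t* = t_{0.005, 59} = 2.661759.
Margin = t* × SE = 2.661759 × 0.0013 = 0.00346.
CI: 0.0094 ± 0.00346 → (0.006, 0.013).
With 99% confidence, each one-unit increase in irrigation (mm) is associated with a change of between 0.006 and 0.013 tonnes/ha in crop yield, holding the other predictors fixed.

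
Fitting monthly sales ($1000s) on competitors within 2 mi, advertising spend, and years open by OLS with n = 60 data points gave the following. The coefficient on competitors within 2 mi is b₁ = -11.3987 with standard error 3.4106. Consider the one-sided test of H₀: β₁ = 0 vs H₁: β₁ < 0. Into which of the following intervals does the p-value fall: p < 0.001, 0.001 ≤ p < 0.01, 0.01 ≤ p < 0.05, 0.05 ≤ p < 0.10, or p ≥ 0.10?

t = -11.3987 / 3.4106 = -3.342.
df = n − k − 1 = 60 − 3 − 1 = 56.
One-sided p = P(T_{56} < t) ≈ 0.0007.
So p < 0.001.

p < 0.001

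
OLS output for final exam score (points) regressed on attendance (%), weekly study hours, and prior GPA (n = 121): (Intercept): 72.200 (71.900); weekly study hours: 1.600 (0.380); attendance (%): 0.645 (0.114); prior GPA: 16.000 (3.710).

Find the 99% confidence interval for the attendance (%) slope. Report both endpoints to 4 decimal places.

(0.3465, 0.9435)

Read off: b = 0.645, SE = 0.114 for attendance (%).
df = n − k − 1 = 121 − 3 − 1 = 117.
t* = t_{0.005, 117} = 2.618504.
Margin = t* × SE = 2.618504 × 0.114 = 0.298509.
CI: 0.645 ± 0.298509 → (0.3465, 0.9435).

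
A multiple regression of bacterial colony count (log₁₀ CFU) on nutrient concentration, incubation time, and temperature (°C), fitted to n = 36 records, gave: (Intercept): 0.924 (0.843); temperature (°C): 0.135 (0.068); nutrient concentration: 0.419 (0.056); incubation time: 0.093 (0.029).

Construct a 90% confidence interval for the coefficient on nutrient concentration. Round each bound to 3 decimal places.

Read off: b = 0.419, SE = 0.056 for nutrient concentration.
df = n − k − 1 = 36 − 3 − 1 = 32.
t* = t_{0.05, 32} = 1.693889.
Margin = t* × SE = 1.693889 × 0.056 = 0.09486.
CI: 0.419 ± 0.09486 → (0.324, 0.514).

(0.324, 0.514)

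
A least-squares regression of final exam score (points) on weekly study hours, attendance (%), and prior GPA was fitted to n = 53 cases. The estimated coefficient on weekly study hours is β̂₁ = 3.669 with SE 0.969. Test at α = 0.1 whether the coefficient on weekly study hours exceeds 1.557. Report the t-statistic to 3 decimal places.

t = 2.180

H₀: β₁ = 1.557 vs H₁: β₁ > 1.557.
t = (β̂₁ − β₁⁰)/SE = (3.669 − 1.557) / 0.969 = 2.180.
df = n − k − 1 = 53 − 3 − 1 = 49.
One-sided p ≈ 0.0171, which is < 0.1, so reject H₀.
There is evidence that the true slope on weekly study hours exceeds 1.557 points per unit, holding the other predictors fixed.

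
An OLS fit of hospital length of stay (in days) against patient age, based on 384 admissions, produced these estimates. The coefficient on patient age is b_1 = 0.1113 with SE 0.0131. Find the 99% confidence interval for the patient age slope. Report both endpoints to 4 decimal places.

(0.0774, 0.1452)

df = n − 2 = 384 − 2 = 382.
t* = t_{0.005, 382} = 2.588761.
Margin = t* × SE = 2.588761 × 0.0131 = 0.033913.
CI: 0.1113 ± 0.033913 → (0.0774, 0.1452).
With 99% confidence, each one-unit increase in patient age is associated with a change of between 0.0774 and 0.1452 days in hospital length of stay.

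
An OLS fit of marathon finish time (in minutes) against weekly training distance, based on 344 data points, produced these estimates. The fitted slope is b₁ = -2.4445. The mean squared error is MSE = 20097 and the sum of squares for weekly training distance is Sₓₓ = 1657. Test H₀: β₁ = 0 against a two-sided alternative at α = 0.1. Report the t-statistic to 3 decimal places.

SE(b₁) = √(MSE/Sₓₓ) = √(20097/1657) = 3.48261.
t = -2.4445 / 3.48261 = -0.702.
df = n − 2 = 342.
Two-sided p ≈ 0.4832, which is ≥ 0.1, so fail to reject H₀.
The data do not give significant evidence of an association between weekly training distance and marathon finish time.

t = -0.702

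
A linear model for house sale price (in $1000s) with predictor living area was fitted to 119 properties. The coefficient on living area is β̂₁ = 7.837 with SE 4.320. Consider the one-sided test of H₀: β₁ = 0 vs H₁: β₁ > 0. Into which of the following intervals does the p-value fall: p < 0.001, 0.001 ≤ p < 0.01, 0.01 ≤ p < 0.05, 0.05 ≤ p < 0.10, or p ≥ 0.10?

t = 7.837 / 4.320 = 1.814.
df = n − 2 = 119 − 2 = 117.
One-sided p = P(T_{117} > t) ≈ 0.0361.
So 0.01 ≤ p < 0.05.

0.01 ≤ p < 0.05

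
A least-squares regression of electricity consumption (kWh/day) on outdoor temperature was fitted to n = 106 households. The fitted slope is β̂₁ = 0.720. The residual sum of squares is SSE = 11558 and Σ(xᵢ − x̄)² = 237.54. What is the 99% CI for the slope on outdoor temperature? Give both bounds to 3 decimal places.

MSE = SSE/(n − 2) = 11558/104 = 111.135.
SE(β̂₁) = √(MSE/Sₓₓ) = √(111.135/237.54) = 0.684.
df = n − 2 = 104.
t* = t_{0.005, 104} = 2.623932.
Margin = t* × SE = 2.623932 × 0.684 = 1.79477.
CI: 0.720 ± 1.79477 → (-1.075, 2.515).
With 99% confidence, each one-unit increase in outdoor temperature is associated with a change of between -1.075 and 2.515 kWh/day in electricity consumption.

(-1.075, 2.515)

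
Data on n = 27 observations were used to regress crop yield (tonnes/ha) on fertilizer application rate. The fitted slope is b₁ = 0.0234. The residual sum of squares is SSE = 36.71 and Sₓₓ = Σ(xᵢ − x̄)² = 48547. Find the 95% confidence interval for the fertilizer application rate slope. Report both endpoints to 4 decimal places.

(0.0121, 0.0347)

MSE = SSE/(n − 2) = 36.71/25 = 1.4684.
SE(b₁) = √(MSE/Sₓₓ) = √(1.4684/48547) = 0.00549973.
df = n − 2 = 25.
t* = t_{0.025, 25} = 2.059539.
Margin = t* × SE = 2.059539 × 0.00549973 = 0.011327.
CI: 0.0234 ± 0.011327 → (0.0121, 0.0347).
With 95% confidence, each one-unit increase in fertilizer application rate is associated with a change of between 0.0121 and 0.0347 tonnes/ha in crop yield.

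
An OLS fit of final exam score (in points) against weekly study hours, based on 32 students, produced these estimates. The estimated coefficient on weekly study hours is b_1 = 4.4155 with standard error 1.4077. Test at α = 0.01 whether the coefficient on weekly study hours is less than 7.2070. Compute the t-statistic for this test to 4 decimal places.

t = -1.9830

H₀: β₁ = 7.2070 vs H₁: β₁ < 7.2070.
t = (b_1 − β₁⁰)/SE = (4.4155 − 7.2070) / 1.4077 = -1.9830.
df = n − 2 = 32 − 2 = 30.
One-sided p ≈ 0.0283, which is ≥ 0.01, so fail to reject H₀.
The data do not give significant evidence that the true slope on weekly study hours is below 7.2070 points per unit.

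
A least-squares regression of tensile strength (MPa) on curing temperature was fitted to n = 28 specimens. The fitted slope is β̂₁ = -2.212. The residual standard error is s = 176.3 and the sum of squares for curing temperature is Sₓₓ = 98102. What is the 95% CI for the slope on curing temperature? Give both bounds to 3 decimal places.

(-3.369, -1.055)

SE(β̂₁) = s/√Sₓₓ = 176.3/√98102 = 0.562877.
df = n − 2 = 26.
t* = t_{0.025, 26} = 2.055529.
Margin = t* × SE = 2.055529 × 0.562877 = 1.15701.
CI: -2.212 ± 1.15701 → (-3.369, -1.055).
With 95% confidence, each one-unit increase in curing temperature is associated with a change of between -3.369 and -1.055 MPa in tensile strength.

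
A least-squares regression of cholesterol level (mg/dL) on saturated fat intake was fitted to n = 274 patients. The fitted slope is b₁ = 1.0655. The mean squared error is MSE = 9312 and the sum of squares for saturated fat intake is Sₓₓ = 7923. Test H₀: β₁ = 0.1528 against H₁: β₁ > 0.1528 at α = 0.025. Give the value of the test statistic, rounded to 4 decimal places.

t = 0.8419

SE(b₁) = √(MSE/Sₓₓ) = √(9312/7923) = 1.08412.
t = (1.0655 − 0.1528) / 1.08412 = 0.8419.
df = n − 2 = 272.
One-sided p ≈ 0.2003, which is ≥ 0.025, so fail to reject H₀.
The data do not give significant evidence that the true slope on saturated fat intake exceeds 0.1528 mg/dL per unit.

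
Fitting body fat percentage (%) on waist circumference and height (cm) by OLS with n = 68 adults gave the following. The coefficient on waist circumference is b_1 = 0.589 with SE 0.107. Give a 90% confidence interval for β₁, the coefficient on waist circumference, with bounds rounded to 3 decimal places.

df = n − k − 1 = 68 − 2 − 1 = 65.
t* = t_{0.05, 65} = 1.668636.
Margin = t* × SE = 1.668636 × 0.107 = 0.17854.
CI: 0.589 ± 0.17854 → (0.410, 0.768).
With 90% confidence, each one-unit increase in waist circumference is associated with a change of between 0.410 and 0.768 % in body fat percentage, holding the other predictors fixed.

(0.410, 0.768)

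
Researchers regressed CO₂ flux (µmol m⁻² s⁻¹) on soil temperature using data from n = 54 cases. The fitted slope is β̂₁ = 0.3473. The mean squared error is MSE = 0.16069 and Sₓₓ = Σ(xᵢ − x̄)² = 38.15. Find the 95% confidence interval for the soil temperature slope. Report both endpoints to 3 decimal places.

(0.217, 0.478)

SE(β̂₁) = √(MSE/Sₓₓ) = √(0.16069/38.15) = 0.0649004.
df = n − 2 = 52.
t* = t_{0.025, 52} = 2.006647.
Margin = t* × SE = 2.006647 × 0.0649004 = 0.13023.
CI: 0.3473 ± 0.13023 → (0.217, 0.478).
With 95% confidence, each one-unit increase in soil temperature is associated with a change of between 0.217 and 0.478 µmol m⁻² s⁻¹ in CO₂ flux.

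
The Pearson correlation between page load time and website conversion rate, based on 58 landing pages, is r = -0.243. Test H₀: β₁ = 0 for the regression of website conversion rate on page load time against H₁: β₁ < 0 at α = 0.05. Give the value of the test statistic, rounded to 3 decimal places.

t = -1.875

t = r·√(n − 2)/√(1 − r²) = -0.243·√56/√0.940951 = -1.875.
df = n − 2 = 56.
One-sided p ≈ 0.0330, which is < 0.05, so reject H₀.
There is evidence of a linear association between page load time and website conversion rate.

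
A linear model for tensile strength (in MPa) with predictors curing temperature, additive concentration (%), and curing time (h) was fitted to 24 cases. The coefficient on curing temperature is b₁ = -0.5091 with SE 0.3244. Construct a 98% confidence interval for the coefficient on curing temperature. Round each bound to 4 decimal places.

(-1.3292, 0.3110)

df = n − k − 1 = 24 − 3 − 1 = 20.
t* = t_{0.01, 20} = 2.527977.
Margin = t* × SE = 2.527977 × 0.3244 = 0.820076.
CI: -0.5091 ± 0.820076 → (-1.3292, 0.3110).
With 98% confidence, each one-unit increase in curing temperature is associated with a change of between -1.3292 and 0.3110 MPa in tensile strength, holding the other predictors fixed.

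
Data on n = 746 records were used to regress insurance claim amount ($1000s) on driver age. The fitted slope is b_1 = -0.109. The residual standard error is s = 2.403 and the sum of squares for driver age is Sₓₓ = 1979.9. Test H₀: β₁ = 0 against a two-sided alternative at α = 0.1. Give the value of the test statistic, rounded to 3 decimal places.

t = -2.018

SE(b_1) = s/√Sₓₓ = 2.403/√1979.9 = 0.0540048.
t = -0.109 / 0.0540048 = -2.018.
df = n − 2 = 744.
Two-sided p ≈ 0.0439, which is < 0.1, so reject H₀.
There is evidence that driver age is associated with insurance claim amount.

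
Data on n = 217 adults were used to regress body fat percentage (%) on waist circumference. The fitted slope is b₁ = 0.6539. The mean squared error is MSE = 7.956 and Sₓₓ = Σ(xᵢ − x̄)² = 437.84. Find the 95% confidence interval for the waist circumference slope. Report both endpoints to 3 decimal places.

SE(b₁) = √(MSE/Sₓₓ) = √(7.956/437.84) = 0.1348.
df = n − 2 = 215.
t* = t_{0.025, 215} = 1.971059.
Margin = t* × SE = 1.971059 × 0.1348 = 0.26570.
CI: 0.6539 ± 0.26570 → (0.388, 0.920).
With 95% confidence, each one-unit increase in waist circumference is associated with a change of between 0.388 and 0.920 % in body fat percentage.

(0.388, 0.920)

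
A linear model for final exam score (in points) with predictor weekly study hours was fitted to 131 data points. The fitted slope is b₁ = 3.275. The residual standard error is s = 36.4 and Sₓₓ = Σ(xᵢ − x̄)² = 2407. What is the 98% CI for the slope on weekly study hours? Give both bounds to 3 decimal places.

(1.527, 5.023)

SE(b₁) = s/√Sₓₓ = 36.4/√2407 = 0.741931.
df = n − 2 = 129.
t* = t_{0.01, 129} = 2.355602.
Margin = t* × SE = 2.355602 × 0.741931 = 1.74769.
CI: 3.275 ± 1.74769 → (1.527, 5.023).
With 98% confidence, each one-unit increase in weekly study hours is associated with a change of between 1.527 and 5.023 points in final exam score.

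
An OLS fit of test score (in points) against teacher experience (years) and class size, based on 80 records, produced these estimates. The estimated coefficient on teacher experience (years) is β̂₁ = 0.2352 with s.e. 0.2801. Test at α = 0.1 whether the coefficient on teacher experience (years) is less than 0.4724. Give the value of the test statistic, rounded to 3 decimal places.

t = -0.847

H₀: β₁ = 0.4724 vs H₁: β₁ < 0.4724.
t = (β̂₁ − β₁⁰)/SE = (0.2352 − 0.4724) / 0.2801 = -0.847.
df = n − k − 1 = 80 − 2 − 1 = 77.
One-sided p ≈ 0.1999, which is ≥ 0.1, so fail to reject H₀.
The data do not give significant evidence that the true slope on teacher experience (years) is below 0.4724 points per unit, holding the other predictors fixed.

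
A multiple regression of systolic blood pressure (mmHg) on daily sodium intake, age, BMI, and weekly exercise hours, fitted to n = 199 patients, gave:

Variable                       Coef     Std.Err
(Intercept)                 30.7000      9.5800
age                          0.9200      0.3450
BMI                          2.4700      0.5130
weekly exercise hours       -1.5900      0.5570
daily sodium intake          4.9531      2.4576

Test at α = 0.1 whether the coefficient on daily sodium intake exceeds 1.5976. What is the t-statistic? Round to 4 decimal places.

Read off: b = 4.9531, SE = 2.4576 for daily sodium intake.
H₀: β₁ = 1.5976 vs H₁: β₁ > 1.5976.
t = (4.9531 − 1.5976) / 2.4576 = 1.3654.
df = n − k − 1 = 199 − 4 − 1 = 194.
One-sided p ≈ 0.0869, which is < 0.1, so reject H₀.
There is evidence that the true slope on daily sodium intake exceeds 1.5976 mmHg per unit, holding the other predictors fixed.

t = 1.3654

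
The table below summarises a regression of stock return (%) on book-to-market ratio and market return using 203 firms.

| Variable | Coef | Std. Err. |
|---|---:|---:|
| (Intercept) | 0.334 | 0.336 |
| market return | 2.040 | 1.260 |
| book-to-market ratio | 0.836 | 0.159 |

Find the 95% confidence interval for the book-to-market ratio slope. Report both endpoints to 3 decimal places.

Read off: b = 0.836, SE = 0.159 for book-to-market ratio.
df = n − k − 1 = 203 − 2 − 1 = 200.
t* = t_{0.025, 200} = 1.971896.
Margin = t* × SE = 1.971896 × 0.159 = 0.31353.
CI: 0.836 ± 0.31353 → (0.522, 1.150).

(0.522, 1.150)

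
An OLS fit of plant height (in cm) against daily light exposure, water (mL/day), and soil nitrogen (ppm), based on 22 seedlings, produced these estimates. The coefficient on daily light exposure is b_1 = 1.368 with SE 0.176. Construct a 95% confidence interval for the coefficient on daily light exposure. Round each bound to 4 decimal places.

(0.9982, 1.7378)

df = n − k − 1 = 22 − 3 − 1 = 18.
t* = t_{0.025, 18} = 2.100922.
Margin = t* × SE = 2.100922 × 0.176 = 0.369762.
CI: 1.368 ± 0.369762 → (0.9982, 1.7378).
With 95% confidence, each one-unit increase in daily light exposure is associated with a change of between 0.9982 and 1.7378 cm in plant height, holding the other predictors fixed.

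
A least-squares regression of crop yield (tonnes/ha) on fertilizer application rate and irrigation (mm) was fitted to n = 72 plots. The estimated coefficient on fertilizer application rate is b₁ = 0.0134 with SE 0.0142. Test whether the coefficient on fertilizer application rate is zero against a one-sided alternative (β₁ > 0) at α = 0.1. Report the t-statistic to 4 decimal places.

t = 0.9437

H₀: β₁ = 0 vs H₁: β₁ > 0.
t = (b₁ − β₁⁰)/SE = 0.0134 / 0.0142 = 0.9437.
df = n − k − 1 = 72 − 2 − 1 = 69.
One-sided p ≈ 0.1743, which is ≥ 0.1, so fail to reject H₀.
The data do not give significant evidence that the true slope on fertilizer application rate is positive, holding the other predictors fixed.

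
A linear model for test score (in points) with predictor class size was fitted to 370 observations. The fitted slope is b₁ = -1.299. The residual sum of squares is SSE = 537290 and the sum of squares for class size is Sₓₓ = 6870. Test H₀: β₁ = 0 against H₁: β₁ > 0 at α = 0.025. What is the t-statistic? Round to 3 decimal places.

t = -2.818

MSE = SSE/(n − 2) = 537290/368 = 1460.03.
SE(b₁) = √(MSE/Sₓₓ) = √(1460.03/6870) = 0.461001.
t = -1.299 / 0.461001 = -2.818.
df = n − 2 = 368.
One-sided p ≈ 0.9975, which is ≥ 0.025, so fail to reject H₀.
The data do not give significant evidence that the true slope on class size is positive.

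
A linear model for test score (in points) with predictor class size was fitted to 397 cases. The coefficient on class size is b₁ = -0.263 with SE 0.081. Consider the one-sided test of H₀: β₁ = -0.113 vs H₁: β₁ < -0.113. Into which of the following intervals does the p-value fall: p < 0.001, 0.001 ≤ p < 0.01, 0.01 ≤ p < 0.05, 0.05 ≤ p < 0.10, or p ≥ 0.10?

t = (-0.263 − (-0.113)) / 0.081 = -1.852.
df = n − 2 = 397 − 2 = 395.
One-sided p = P(T_{395} < t) ≈ 0.0324.
So 0.01 ≤ p < 0.05.

0.01 ≤ p < 0.05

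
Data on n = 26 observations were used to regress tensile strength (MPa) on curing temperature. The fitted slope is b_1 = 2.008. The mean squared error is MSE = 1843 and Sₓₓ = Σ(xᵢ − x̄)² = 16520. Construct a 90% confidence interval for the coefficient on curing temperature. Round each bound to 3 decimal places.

(1.437, 2.579)

SE(b_1) = √(MSE/Sₓₓ) = √(1843/16520) = 0.334009.
df = n − 2 = 24.
t* = t_{0.05, 24} = 1.710882.
Margin = t* × SE = 1.710882 × 0.334009 = 0.57145.
CI: 2.008 ± 0.57145 → (1.437, 2.579).
With 90% confidence, each one-unit increase in curing temperature is associated with a change of between 1.437 and 2.579 MPa in tensile strength.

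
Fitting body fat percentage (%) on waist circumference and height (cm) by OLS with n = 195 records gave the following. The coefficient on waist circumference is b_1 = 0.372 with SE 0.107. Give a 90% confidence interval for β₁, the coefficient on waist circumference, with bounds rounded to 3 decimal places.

(0.195, 0.549)

df = n − k − 1 = 195 − 2 − 1 = 192.
t* = t_{0.05, 192} = 1.652829.
Margin = t* × SE = 1.652829 × 0.107 = 0.17685.
CI: 0.372 ± 0.17685 → (0.195, 0.549).
With 90% confidence, each one-unit increase in waist circumference is associated with a change of between 0.195 and 0.549 % in body fat percentage, holding the other predictors fixed.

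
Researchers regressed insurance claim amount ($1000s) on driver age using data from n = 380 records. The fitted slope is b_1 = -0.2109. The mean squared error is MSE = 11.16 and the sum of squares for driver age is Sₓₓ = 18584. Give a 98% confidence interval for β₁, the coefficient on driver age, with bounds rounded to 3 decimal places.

(-0.268, -0.154)

SE(b_1) = √(MSE/Sₓₓ) = √(11.16/18584) = 0.0245054.
df = n − 2 = 378.
t* = t_{0.01, 378} = 2.336253.
Margin = t* × SE = 2.336253 × 0.0245054 = 0.05725.
CI: -0.2109 ± 0.05725 → (-0.268, -0.154).
With 98% confidence, each one-unit increase in driver age is associated with a change of between -0.268 and -0.154 $1000s in insurance claim amount.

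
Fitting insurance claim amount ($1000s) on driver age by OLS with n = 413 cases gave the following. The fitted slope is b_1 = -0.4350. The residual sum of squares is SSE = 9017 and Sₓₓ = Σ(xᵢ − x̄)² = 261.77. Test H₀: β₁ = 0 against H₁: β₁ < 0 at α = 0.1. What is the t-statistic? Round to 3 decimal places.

MSE = SSE/(n − 2) = 9017/411 = 21.9392.
SE(b_1) = √(MSE/Sₓₓ) = √(21.9392/261.77) = 0.289501.
t = -0.4350 / 0.289501 = -1.503.
df = n − 2 = 411.
One-sided p ≈ 0.0669, which is < 0.1, so reject H₀.
There is evidence that the true slope on driver age is negative.

t = -1.503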